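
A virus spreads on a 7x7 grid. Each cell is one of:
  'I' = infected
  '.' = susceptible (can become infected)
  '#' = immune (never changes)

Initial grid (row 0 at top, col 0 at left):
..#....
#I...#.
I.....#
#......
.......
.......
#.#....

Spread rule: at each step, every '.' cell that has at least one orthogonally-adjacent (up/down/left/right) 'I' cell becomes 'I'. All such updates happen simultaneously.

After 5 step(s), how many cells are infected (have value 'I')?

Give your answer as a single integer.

Step 0 (initial): 2 infected
Step 1: +3 new -> 5 infected
Step 2: +4 new -> 9 infected
Step 3: +5 new -> 14 infected
Step 4: +6 new -> 20 infected
Step 5: +7 new -> 27 infected

Answer: 27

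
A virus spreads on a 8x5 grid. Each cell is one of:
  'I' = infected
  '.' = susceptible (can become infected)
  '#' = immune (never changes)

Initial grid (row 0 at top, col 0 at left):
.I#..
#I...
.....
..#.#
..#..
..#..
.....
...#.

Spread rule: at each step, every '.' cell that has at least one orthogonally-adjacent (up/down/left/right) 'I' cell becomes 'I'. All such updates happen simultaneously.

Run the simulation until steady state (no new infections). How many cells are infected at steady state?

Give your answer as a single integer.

Answer: 33

Derivation:
Step 0 (initial): 2 infected
Step 1: +3 new -> 5 infected
Step 2: +4 new -> 9 infected
Step 3: +5 new -> 14 infected
Step 4: +5 new -> 19 infected
Step 5: +3 new -> 22 infected
Step 6: +5 new -> 27 infected
Step 7: +4 new -> 31 infected
Step 8: +1 new -> 32 infected
Step 9: +1 new -> 33 infected
Step 10: +0 new -> 33 infected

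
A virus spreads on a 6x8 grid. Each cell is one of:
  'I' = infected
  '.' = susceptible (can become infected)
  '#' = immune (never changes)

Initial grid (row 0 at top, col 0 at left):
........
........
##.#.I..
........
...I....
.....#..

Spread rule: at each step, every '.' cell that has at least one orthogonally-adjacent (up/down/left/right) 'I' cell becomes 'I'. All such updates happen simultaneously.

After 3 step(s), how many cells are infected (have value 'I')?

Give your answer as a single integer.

Step 0 (initial): 2 infected
Step 1: +8 new -> 10 infected
Step 2: +11 new -> 21 infected
Step 3: +10 new -> 31 infected

Answer: 31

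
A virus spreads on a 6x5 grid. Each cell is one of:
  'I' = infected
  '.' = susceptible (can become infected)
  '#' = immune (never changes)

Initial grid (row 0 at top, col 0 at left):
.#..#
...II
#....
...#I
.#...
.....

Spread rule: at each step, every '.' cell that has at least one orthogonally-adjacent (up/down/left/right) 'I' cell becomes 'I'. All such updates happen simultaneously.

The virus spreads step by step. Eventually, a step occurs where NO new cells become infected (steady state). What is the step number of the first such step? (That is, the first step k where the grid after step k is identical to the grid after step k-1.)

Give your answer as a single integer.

Step 0 (initial): 3 infected
Step 1: +5 new -> 8 infected
Step 2: +5 new -> 13 infected
Step 3: +5 new -> 18 infected
Step 4: +3 new -> 21 infected
Step 5: +2 new -> 23 infected
Step 6: +2 new -> 25 infected
Step 7: +0 new -> 25 infected

Answer: 7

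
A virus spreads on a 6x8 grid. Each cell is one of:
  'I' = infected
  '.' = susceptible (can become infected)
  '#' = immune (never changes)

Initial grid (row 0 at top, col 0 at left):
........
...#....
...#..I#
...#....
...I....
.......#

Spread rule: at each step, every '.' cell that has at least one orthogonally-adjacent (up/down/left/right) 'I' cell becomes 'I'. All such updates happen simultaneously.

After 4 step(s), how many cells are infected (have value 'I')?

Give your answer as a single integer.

Step 0 (initial): 2 infected
Step 1: +6 new -> 8 infected
Step 2: +13 new -> 21 infected
Step 3: +10 new -> 31 infected
Step 4: +5 new -> 36 infected

Answer: 36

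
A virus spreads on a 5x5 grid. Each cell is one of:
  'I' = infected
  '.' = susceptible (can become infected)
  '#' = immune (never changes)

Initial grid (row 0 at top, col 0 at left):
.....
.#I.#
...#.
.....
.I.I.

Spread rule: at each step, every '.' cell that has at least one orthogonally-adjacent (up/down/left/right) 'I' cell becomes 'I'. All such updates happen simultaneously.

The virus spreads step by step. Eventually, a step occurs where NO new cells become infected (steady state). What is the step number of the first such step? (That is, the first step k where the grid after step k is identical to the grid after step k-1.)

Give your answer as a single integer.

Step 0 (initial): 3 infected
Step 1: +8 new -> 11 infected
Step 2: +6 new -> 17 infected
Step 3: +4 new -> 21 infected
Step 4: +1 new -> 22 infected
Step 5: +0 new -> 22 infected

Answer: 5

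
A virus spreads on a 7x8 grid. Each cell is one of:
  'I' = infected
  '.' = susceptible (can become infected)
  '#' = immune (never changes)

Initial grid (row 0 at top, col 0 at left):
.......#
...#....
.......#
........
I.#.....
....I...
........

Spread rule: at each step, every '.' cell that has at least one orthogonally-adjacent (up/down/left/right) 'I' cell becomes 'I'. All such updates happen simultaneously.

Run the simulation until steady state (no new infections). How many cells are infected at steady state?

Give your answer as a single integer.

Answer: 52

Derivation:
Step 0 (initial): 2 infected
Step 1: +7 new -> 9 infected
Step 2: +11 new -> 20 infected
Step 3: +11 new -> 31 infected
Step 4: +9 new -> 40 infected
Step 5: +6 new -> 46 infected
Step 6: +4 new -> 50 infected
Step 7: +2 new -> 52 infected
Step 8: +0 new -> 52 infected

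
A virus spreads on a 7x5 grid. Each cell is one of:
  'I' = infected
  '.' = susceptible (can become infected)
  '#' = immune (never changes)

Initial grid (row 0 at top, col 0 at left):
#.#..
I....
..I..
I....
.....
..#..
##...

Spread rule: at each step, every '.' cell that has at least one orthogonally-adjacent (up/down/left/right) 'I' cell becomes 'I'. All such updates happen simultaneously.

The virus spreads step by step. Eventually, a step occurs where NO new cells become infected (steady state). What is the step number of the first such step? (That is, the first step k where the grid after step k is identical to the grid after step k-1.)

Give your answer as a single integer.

Step 0 (initial): 3 infected
Step 1: +8 new -> 11 infected
Step 2: +7 new -> 18 infected
Step 3: +5 new -> 23 infected
Step 4: +3 new -> 26 infected
Step 5: +2 new -> 28 infected
Step 6: +2 new -> 30 infected
Step 7: +0 new -> 30 infected

Answer: 7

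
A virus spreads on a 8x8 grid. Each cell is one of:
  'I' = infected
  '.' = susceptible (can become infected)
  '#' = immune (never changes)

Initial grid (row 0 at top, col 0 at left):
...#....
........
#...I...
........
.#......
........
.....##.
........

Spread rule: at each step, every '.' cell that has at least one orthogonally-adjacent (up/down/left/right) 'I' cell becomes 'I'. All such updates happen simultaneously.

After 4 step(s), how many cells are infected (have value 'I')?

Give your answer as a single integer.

Answer: 34

Derivation:
Step 0 (initial): 1 infected
Step 1: +4 new -> 5 infected
Step 2: +8 new -> 13 infected
Step 3: +10 new -> 23 infected
Step 4: +11 new -> 34 infected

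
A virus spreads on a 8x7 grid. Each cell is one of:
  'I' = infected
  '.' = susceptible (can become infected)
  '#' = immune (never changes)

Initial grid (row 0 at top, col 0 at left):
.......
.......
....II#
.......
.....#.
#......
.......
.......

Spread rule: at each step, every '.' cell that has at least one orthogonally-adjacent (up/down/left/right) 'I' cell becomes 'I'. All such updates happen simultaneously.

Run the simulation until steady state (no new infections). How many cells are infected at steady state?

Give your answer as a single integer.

Step 0 (initial): 2 infected
Step 1: +5 new -> 7 infected
Step 2: +8 new -> 15 infected
Step 3: +8 new -> 23 infected
Step 4: +9 new -> 32 infected
Step 5: +9 new -> 41 infected
Step 6: +7 new -> 48 infected
Step 7: +2 new -> 50 infected
Step 8: +2 new -> 52 infected
Step 9: +1 new -> 53 infected
Step 10: +0 new -> 53 infected

Answer: 53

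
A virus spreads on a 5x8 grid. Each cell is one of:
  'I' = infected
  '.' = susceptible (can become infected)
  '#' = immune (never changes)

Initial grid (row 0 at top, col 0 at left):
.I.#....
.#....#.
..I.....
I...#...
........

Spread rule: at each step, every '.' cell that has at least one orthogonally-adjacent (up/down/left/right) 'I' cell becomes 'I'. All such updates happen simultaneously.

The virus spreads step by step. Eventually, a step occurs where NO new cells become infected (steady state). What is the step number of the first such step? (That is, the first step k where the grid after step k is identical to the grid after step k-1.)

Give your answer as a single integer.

Step 0 (initial): 3 infected
Step 1: +9 new -> 12 infected
Step 2: +6 new -> 18 infected
Step 3: +3 new -> 21 infected
Step 4: +5 new -> 26 infected
Step 5: +4 new -> 30 infected
Step 6: +4 new -> 34 infected
Step 7: +2 new -> 36 infected
Step 8: +0 new -> 36 infected

Answer: 8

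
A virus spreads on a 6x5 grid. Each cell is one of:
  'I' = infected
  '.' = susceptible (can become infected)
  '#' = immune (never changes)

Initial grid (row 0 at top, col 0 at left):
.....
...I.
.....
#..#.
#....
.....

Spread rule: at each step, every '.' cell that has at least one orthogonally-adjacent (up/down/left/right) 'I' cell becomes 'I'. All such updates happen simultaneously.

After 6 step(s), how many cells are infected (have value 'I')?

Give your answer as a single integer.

Answer: 26

Derivation:
Step 0 (initial): 1 infected
Step 1: +4 new -> 5 infected
Step 2: +5 new -> 10 infected
Step 3: +5 new -> 15 infected
Step 4: +5 new -> 20 infected
Step 5: +4 new -> 24 infected
Step 6: +2 new -> 26 infected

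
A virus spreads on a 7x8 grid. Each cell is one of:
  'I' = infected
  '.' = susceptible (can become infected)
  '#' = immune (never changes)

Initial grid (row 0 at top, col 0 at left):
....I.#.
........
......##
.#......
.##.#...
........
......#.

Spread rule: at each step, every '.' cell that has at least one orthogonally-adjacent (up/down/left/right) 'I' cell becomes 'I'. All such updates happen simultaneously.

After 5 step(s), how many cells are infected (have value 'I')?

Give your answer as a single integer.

Answer: 27

Derivation:
Step 0 (initial): 1 infected
Step 1: +3 new -> 4 infected
Step 2: +4 new -> 8 infected
Step 3: +6 new -> 14 infected
Step 4: +6 new -> 20 infected
Step 5: +7 new -> 27 infected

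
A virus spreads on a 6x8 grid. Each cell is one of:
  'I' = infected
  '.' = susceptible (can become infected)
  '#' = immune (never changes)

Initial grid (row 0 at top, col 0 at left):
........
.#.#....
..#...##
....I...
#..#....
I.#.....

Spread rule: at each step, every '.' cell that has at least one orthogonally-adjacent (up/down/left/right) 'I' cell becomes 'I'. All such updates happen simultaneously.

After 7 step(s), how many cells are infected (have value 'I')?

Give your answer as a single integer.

Answer: 40

Derivation:
Step 0 (initial): 2 infected
Step 1: +5 new -> 7 infected
Step 2: +8 new -> 15 infected
Step 3: +8 new -> 23 infected
Step 4: +7 new -> 30 infected
Step 5: +5 new -> 35 infected
Step 6: +4 new -> 39 infected
Step 7: +1 new -> 40 infected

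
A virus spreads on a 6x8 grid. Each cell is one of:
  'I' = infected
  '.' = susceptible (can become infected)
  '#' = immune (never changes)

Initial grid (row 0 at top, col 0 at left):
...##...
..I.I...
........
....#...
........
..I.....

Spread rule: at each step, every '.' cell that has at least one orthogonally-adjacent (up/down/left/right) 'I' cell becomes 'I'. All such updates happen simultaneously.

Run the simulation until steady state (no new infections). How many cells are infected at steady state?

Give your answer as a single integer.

Step 0 (initial): 3 infected
Step 1: +9 new -> 12 infected
Step 2: +12 new -> 24 infected
Step 3: +11 new -> 35 infected
Step 4: +6 new -> 41 infected
Step 5: +3 new -> 44 infected
Step 6: +1 new -> 45 infected
Step 7: +0 new -> 45 infected

Answer: 45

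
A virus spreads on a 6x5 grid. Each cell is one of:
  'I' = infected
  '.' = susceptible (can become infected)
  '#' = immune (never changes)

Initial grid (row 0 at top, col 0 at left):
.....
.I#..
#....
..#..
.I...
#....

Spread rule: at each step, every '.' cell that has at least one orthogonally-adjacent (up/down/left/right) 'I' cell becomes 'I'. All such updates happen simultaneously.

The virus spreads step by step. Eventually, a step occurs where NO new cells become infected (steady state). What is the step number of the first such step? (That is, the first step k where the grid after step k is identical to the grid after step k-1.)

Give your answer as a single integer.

Step 0 (initial): 2 infected
Step 1: +7 new -> 9 infected
Step 2: +6 new -> 15 infected
Step 3: +5 new -> 20 infected
Step 4: +5 new -> 25 infected
Step 5: +1 new -> 26 infected
Step 6: +0 new -> 26 infected

Answer: 6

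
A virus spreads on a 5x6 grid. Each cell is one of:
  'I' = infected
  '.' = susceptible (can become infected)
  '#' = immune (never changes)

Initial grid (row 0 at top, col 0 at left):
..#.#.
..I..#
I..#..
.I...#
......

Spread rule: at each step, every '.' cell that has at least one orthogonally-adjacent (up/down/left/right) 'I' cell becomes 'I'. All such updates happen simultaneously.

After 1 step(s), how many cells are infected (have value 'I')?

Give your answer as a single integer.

Step 0 (initial): 3 infected
Step 1: +8 new -> 11 infected

Answer: 11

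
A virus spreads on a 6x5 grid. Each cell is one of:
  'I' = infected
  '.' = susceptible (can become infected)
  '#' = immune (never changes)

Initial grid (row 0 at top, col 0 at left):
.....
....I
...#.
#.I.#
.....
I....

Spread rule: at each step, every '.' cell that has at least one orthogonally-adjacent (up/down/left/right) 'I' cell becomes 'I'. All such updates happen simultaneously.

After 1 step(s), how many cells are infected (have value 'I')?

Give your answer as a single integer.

Step 0 (initial): 3 infected
Step 1: +9 new -> 12 infected

Answer: 12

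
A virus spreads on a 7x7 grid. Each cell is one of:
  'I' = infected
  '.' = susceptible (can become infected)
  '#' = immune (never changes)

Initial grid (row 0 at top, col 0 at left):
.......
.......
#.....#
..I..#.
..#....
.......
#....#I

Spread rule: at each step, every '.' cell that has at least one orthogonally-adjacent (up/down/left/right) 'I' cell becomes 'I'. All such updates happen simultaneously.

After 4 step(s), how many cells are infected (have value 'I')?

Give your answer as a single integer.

Step 0 (initial): 2 infected
Step 1: +4 new -> 6 infected
Step 2: +9 new -> 15 infected
Step 3: +11 new -> 26 infected
Step 4: +10 new -> 36 infected

Answer: 36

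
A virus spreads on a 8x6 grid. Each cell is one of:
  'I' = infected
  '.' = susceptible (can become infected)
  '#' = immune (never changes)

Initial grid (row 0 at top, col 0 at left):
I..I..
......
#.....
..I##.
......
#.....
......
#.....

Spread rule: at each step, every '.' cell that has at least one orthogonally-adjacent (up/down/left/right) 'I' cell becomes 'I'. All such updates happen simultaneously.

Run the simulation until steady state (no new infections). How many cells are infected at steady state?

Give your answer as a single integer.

Step 0 (initial): 3 infected
Step 1: +8 new -> 11 infected
Step 2: +10 new -> 21 infected
Step 3: +7 new -> 28 infected
Step 4: +6 new -> 34 infected
Step 5: +6 new -> 40 infected
Step 6: +2 new -> 42 infected
Step 7: +1 new -> 43 infected
Step 8: +0 new -> 43 infected

Answer: 43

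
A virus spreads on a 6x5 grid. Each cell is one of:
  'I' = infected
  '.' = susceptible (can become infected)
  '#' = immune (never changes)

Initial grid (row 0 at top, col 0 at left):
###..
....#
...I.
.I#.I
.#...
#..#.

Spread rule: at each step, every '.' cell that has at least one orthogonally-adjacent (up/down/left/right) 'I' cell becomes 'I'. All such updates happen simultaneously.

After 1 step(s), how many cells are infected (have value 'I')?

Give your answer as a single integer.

Answer: 10

Derivation:
Step 0 (initial): 3 infected
Step 1: +7 new -> 10 infected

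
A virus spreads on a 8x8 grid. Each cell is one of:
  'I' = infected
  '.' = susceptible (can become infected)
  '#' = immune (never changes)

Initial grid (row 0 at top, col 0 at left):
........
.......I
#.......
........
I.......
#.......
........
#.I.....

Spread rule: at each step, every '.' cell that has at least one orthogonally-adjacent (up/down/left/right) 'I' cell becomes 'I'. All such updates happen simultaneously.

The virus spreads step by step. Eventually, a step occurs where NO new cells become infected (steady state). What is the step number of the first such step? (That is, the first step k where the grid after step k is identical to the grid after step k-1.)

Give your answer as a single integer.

Answer: 7

Derivation:
Step 0 (initial): 3 infected
Step 1: +8 new -> 11 infected
Step 2: +11 new -> 22 infected
Step 3: +12 new -> 34 infected
Step 4: +13 new -> 47 infected
Step 5: +12 new -> 59 infected
Step 6: +2 new -> 61 infected
Step 7: +0 new -> 61 infected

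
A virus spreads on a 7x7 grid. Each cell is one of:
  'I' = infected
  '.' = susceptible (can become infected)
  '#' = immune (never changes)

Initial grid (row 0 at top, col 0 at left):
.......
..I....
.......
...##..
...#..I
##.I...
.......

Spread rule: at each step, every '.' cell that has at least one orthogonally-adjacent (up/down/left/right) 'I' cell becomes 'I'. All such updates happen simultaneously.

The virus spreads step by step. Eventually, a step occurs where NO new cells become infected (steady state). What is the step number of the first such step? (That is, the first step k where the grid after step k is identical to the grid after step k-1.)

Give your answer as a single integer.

Answer: 5

Derivation:
Step 0 (initial): 3 infected
Step 1: +10 new -> 13 infected
Step 2: +15 new -> 28 infected
Step 3: +11 new -> 39 infected
Step 4: +5 new -> 44 infected
Step 5: +0 new -> 44 infected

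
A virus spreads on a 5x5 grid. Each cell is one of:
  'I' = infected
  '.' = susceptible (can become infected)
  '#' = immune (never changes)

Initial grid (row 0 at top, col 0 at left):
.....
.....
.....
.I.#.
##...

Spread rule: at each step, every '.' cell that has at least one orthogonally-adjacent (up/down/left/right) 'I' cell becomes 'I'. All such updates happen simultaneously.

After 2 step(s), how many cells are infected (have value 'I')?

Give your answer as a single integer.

Step 0 (initial): 1 infected
Step 1: +3 new -> 4 infected
Step 2: +4 new -> 8 infected

Answer: 8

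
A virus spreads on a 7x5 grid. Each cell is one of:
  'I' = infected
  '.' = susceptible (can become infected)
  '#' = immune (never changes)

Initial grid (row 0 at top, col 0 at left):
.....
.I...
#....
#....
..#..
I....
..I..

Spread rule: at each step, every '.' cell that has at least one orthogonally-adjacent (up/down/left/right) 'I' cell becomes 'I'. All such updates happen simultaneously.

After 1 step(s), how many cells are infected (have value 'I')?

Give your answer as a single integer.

Step 0 (initial): 3 infected
Step 1: +10 new -> 13 infected

Answer: 13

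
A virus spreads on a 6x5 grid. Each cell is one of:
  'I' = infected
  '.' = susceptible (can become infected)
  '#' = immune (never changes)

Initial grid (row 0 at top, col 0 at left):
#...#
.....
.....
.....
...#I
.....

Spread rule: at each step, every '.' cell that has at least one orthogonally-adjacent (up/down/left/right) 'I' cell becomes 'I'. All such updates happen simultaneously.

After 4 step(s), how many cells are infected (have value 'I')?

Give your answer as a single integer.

Step 0 (initial): 1 infected
Step 1: +2 new -> 3 infected
Step 2: +3 new -> 6 infected
Step 3: +4 new -> 10 infected
Step 4: +5 new -> 15 infected

Answer: 15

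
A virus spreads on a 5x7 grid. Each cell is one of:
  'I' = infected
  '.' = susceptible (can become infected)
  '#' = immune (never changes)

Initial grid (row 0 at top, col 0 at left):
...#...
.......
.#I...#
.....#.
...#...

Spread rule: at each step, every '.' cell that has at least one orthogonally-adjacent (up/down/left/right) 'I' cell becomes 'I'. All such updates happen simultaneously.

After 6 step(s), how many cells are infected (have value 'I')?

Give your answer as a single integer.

Step 0 (initial): 1 infected
Step 1: +3 new -> 4 infected
Step 2: +7 new -> 11 infected
Step 3: +7 new -> 18 infected
Step 4: +6 new -> 24 infected
Step 5: +3 new -> 27 infected
Step 6: +2 new -> 29 infected

Answer: 29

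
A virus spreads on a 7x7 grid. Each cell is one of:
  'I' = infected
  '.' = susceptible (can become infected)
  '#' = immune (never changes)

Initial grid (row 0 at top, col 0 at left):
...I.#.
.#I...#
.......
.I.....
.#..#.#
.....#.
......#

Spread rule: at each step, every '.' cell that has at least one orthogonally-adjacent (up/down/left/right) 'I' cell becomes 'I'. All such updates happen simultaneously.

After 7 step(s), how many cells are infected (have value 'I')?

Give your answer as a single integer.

Step 0 (initial): 3 infected
Step 1: +7 new -> 10 infected
Step 2: +7 new -> 17 infected
Step 3: +8 new -> 25 infected
Step 4: +6 new -> 31 infected
Step 5: +6 new -> 37 infected
Step 6: +1 new -> 38 infected
Step 7: +1 new -> 39 infected

Answer: 39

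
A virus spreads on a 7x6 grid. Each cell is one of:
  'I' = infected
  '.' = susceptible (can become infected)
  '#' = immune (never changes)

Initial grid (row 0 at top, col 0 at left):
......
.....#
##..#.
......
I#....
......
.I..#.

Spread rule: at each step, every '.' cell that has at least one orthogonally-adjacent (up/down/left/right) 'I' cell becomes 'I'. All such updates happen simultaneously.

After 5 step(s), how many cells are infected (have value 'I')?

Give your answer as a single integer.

Step 0 (initial): 2 infected
Step 1: +5 new -> 7 infected
Step 2: +3 new -> 10 infected
Step 3: +3 new -> 13 infected
Step 4: +4 new -> 17 infected
Step 5: +5 new -> 22 infected

Answer: 22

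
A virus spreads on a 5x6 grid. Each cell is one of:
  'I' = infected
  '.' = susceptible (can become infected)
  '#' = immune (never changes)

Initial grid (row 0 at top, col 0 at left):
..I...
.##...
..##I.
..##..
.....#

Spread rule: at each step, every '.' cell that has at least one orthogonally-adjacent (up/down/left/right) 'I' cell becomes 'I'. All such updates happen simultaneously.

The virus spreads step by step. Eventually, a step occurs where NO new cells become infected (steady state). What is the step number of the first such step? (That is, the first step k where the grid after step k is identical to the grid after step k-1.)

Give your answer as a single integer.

Answer: 7

Derivation:
Step 0 (initial): 2 infected
Step 1: +5 new -> 7 infected
Step 2: +6 new -> 13 infected
Step 3: +3 new -> 16 infected
Step 4: +2 new -> 18 infected
Step 5: +3 new -> 21 infected
Step 6: +2 new -> 23 infected
Step 7: +0 new -> 23 infected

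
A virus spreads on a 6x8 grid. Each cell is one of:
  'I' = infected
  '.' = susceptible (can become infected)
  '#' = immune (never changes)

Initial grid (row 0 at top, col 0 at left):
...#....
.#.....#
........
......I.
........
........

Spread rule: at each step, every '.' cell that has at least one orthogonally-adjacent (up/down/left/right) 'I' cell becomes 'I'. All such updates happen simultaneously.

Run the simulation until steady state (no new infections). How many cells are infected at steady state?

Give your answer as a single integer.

Answer: 45

Derivation:
Step 0 (initial): 1 infected
Step 1: +4 new -> 5 infected
Step 2: +7 new -> 12 infected
Step 3: +7 new -> 19 infected
Step 4: +7 new -> 26 infected
Step 5: +6 new -> 32 infected
Step 6: +5 new -> 37 infected
Step 7: +4 new -> 41 infected
Step 8: +3 new -> 44 infected
Step 9: +1 new -> 45 infected
Step 10: +0 new -> 45 infected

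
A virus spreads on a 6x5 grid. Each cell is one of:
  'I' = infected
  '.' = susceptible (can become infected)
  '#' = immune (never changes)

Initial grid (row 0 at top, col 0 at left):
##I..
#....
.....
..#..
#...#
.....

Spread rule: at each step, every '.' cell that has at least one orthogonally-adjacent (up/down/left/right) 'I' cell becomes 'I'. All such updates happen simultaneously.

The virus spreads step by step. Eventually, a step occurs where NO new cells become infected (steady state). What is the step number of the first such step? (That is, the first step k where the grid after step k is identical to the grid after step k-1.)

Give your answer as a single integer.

Answer: 8

Derivation:
Step 0 (initial): 1 infected
Step 1: +2 new -> 3 infected
Step 2: +4 new -> 7 infected
Step 3: +3 new -> 10 infected
Step 4: +4 new -> 14 infected
Step 5: +4 new -> 18 infected
Step 6: +3 new -> 21 infected
Step 7: +3 new -> 24 infected
Step 8: +0 new -> 24 infected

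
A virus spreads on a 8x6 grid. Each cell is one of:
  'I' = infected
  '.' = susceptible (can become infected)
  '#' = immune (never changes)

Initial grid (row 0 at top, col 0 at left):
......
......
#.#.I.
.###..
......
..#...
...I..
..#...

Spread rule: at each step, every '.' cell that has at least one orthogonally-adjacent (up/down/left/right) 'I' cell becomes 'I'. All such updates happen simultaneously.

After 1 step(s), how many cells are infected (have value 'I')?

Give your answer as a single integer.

Answer: 10

Derivation:
Step 0 (initial): 2 infected
Step 1: +8 new -> 10 infected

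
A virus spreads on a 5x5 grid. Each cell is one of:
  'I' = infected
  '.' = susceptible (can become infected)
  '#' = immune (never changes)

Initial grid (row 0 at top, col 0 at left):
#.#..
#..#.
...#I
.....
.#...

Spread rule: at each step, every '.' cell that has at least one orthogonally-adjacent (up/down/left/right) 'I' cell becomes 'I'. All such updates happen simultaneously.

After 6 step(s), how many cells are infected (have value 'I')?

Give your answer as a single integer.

Step 0 (initial): 1 infected
Step 1: +2 new -> 3 infected
Step 2: +3 new -> 6 infected
Step 3: +3 new -> 9 infected
Step 4: +3 new -> 12 infected
Step 5: +3 new -> 15 infected
Step 6: +3 new -> 18 infected

Answer: 18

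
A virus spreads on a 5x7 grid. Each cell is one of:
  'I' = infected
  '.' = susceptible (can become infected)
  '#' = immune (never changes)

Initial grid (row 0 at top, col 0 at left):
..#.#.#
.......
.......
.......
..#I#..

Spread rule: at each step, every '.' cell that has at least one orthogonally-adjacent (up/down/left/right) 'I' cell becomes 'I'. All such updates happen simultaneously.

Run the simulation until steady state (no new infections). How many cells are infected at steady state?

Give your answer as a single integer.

Step 0 (initial): 1 infected
Step 1: +1 new -> 2 infected
Step 2: +3 new -> 5 infected
Step 3: +5 new -> 10 infected
Step 4: +9 new -> 19 infected
Step 5: +6 new -> 25 infected
Step 6: +4 new -> 29 infected
Step 7: +1 new -> 30 infected
Step 8: +0 new -> 30 infected

Answer: 30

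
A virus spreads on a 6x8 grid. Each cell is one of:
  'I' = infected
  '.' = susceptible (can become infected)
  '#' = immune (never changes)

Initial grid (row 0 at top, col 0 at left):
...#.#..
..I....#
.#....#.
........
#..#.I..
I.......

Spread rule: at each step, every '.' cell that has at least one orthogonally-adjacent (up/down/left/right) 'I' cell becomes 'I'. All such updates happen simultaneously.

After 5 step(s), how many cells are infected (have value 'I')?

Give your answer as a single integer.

Step 0 (initial): 3 infected
Step 1: +9 new -> 12 infected
Step 2: +13 new -> 25 infected
Step 3: +11 new -> 36 infected
Step 4: +3 new -> 39 infected
Step 5: +1 new -> 40 infected

Answer: 40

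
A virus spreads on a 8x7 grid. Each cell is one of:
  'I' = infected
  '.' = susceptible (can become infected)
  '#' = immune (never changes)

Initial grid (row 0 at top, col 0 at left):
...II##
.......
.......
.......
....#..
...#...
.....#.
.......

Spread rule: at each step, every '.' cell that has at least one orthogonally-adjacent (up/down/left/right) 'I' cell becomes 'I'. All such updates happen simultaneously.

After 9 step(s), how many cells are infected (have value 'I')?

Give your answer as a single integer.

Answer: 49

Derivation:
Step 0 (initial): 2 infected
Step 1: +3 new -> 5 infected
Step 2: +5 new -> 10 infected
Step 3: +7 new -> 17 infected
Step 4: +6 new -> 23 infected
Step 5: +5 new -> 28 infected
Step 6: +5 new -> 33 infected
Step 7: +5 new -> 38 infected
Step 8: +6 new -> 44 infected
Step 9: +5 new -> 49 infected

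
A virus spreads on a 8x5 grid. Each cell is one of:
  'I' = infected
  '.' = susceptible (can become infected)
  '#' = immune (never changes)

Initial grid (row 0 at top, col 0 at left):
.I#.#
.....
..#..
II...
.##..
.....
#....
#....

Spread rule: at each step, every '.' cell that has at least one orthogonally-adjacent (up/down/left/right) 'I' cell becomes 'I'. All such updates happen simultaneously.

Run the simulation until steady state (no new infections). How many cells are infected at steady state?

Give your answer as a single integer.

Answer: 33

Derivation:
Step 0 (initial): 3 infected
Step 1: +6 new -> 9 infected
Step 2: +4 new -> 13 infected
Step 3: +5 new -> 18 infected
Step 4: +7 new -> 25 infected
Step 5: +4 new -> 29 infected
Step 6: +3 new -> 32 infected
Step 7: +1 new -> 33 infected
Step 8: +0 new -> 33 infected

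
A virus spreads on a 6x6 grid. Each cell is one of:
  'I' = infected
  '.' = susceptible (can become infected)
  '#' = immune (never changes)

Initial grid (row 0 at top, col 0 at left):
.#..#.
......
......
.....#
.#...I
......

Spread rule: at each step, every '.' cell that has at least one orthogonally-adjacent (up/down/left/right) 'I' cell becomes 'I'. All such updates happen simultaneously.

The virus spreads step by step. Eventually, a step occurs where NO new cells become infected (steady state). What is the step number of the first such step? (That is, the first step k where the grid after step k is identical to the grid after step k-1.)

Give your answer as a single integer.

Answer: 10

Derivation:
Step 0 (initial): 1 infected
Step 1: +2 new -> 3 infected
Step 2: +3 new -> 6 infected
Step 3: +4 new -> 10 infected
Step 4: +5 new -> 15 infected
Step 5: +5 new -> 20 infected
Step 6: +6 new -> 26 infected
Step 7: +4 new -> 30 infected
Step 8: +1 new -> 31 infected
Step 9: +1 new -> 32 infected
Step 10: +0 new -> 32 infected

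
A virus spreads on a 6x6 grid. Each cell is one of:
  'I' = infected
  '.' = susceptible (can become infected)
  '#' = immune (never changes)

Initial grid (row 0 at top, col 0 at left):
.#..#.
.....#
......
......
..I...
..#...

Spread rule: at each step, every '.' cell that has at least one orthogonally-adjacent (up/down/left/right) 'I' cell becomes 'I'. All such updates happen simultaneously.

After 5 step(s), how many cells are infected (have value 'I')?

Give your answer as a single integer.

Answer: 30

Derivation:
Step 0 (initial): 1 infected
Step 1: +3 new -> 4 infected
Step 2: +7 new -> 11 infected
Step 3: +8 new -> 19 infected
Step 4: +7 new -> 26 infected
Step 5: +4 new -> 30 infected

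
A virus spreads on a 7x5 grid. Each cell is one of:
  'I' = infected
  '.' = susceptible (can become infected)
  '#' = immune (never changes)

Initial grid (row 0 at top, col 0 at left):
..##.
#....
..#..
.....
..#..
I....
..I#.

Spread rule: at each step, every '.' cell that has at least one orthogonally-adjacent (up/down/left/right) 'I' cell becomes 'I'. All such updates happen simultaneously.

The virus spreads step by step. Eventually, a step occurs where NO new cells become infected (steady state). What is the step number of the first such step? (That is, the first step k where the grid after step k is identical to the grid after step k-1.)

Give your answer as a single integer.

Step 0 (initial): 2 infected
Step 1: +5 new -> 7 infected
Step 2: +3 new -> 10 infected
Step 3: +4 new -> 14 infected
Step 4: +5 new -> 19 infected
Step 5: +3 new -> 22 infected
Step 6: +4 new -> 26 infected
Step 7: +2 new -> 28 infected
Step 8: +1 new -> 29 infected
Step 9: +0 new -> 29 infected

Answer: 9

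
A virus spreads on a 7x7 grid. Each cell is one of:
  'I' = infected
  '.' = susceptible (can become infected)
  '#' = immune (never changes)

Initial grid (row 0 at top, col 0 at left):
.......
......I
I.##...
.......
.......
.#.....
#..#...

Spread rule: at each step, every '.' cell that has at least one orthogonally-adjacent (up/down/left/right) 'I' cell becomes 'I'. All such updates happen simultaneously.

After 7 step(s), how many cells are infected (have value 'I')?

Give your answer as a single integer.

Answer: 44

Derivation:
Step 0 (initial): 2 infected
Step 1: +6 new -> 8 infected
Step 2: +8 new -> 16 infected
Step 3: +10 new -> 26 infected
Step 4: +7 new -> 33 infected
Step 5: +5 new -> 38 infected
Step 6: +4 new -> 42 infected
Step 7: +2 new -> 44 infected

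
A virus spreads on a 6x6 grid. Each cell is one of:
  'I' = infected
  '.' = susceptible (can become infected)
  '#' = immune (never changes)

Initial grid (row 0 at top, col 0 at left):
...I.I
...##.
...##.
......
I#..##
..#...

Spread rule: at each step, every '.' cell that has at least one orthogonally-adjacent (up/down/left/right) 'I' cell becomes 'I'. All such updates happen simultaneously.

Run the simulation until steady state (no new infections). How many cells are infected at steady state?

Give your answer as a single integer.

Answer: 28

Derivation:
Step 0 (initial): 3 infected
Step 1: +5 new -> 8 infected
Step 2: +6 new -> 14 infected
Step 3: +7 new -> 21 infected
Step 4: +3 new -> 24 infected
Step 5: +1 new -> 25 infected
Step 6: +1 new -> 26 infected
Step 7: +1 new -> 27 infected
Step 8: +1 new -> 28 infected
Step 9: +0 new -> 28 infected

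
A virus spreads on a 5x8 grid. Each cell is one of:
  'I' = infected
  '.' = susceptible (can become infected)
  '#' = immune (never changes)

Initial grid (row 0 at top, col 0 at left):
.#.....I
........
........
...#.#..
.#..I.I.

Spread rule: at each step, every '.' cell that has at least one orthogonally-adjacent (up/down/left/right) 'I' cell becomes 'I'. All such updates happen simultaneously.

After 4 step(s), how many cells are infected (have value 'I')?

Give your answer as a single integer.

Step 0 (initial): 3 infected
Step 1: +7 new -> 10 infected
Step 2: +7 new -> 17 infected
Step 3: +6 new -> 23 infected
Step 4: +4 new -> 27 infected

Answer: 27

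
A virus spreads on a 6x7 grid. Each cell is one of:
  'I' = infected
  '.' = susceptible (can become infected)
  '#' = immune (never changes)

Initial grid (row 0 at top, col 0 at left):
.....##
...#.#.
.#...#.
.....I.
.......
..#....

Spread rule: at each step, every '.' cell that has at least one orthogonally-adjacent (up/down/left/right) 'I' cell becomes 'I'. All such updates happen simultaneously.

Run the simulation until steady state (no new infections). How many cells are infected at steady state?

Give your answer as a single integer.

Answer: 35

Derivation:
Step 0 (initial): 1 infected
Step 1: +3 new -> 4 infected
Step 2: +6 new -> 10 infected
Step 3: +7 new -> 17 infected
Step 4: +5 new -> 22 infected
Step 5: +4 new -> 26 infected
Step 6: +5 new -> 31 infected
Step 7: +3 new -> 34 infected
Step 8: +1 new -> 35 infected
Step 9: +0 new -> 35 infected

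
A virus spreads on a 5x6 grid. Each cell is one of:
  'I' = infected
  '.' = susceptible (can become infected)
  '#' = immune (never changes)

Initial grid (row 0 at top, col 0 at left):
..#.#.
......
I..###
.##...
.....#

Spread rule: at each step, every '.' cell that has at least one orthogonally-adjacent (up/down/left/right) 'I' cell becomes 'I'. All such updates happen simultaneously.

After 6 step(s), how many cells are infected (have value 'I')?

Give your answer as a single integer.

Answer: 19

Derivation:
Step 0 (initial): 1 infected
Step 1: +3 new -> 4 infected
Step 2: +4 new -> 8 infected
Step 3: +3 new -> 11 infected
Step 4: +2 new -> 13 infected
Step 5: +3 new -> 16 infected
Step 6: +3 new -> 19 infected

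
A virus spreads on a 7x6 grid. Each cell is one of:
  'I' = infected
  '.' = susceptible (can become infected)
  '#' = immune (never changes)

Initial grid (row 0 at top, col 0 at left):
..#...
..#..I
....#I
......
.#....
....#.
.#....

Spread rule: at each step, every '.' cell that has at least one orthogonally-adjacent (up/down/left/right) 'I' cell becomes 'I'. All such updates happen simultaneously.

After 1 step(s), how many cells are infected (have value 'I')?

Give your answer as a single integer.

Step 0 (initial): 2 infected
Step 1: +3 new -> 5 infected

Answer: 5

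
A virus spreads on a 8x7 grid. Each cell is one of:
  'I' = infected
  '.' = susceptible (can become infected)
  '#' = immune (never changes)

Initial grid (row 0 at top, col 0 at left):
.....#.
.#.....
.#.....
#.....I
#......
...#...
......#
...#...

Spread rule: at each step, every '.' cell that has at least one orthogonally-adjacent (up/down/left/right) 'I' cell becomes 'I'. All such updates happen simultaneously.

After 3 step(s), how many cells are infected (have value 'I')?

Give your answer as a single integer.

Step 0 (initial): 1 infected
Step 1: +3 new -> 4 infected
Step 2: +5 new -> 9 infected
Step 3: +6 new -> 15 infected

Answer: 15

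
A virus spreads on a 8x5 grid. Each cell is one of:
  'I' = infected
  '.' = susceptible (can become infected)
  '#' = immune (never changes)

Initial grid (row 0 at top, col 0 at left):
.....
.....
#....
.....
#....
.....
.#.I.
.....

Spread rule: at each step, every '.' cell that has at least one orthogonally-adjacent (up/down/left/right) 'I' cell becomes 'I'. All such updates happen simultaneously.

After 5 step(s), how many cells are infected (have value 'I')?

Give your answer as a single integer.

Answer: 26

Derivation:
Step 0 (initial): 1 infected
Step 1: +4 new -> 5 infected
Step 2: +5 new -> 10 infected
Step 3: +5 new -> 15 infected
Step 4: +6 new -> 21 infected
Step 5: +5 new -> 26 infected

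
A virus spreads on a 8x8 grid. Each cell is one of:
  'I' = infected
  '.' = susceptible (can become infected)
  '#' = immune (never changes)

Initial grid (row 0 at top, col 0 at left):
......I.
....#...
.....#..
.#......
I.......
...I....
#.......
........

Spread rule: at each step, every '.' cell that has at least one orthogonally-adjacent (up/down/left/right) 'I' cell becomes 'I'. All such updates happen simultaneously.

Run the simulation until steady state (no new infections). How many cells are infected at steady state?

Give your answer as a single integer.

Answer: 60

Derivation:
Step 0 (initial): 3 infected
Step 1: +10 new -> 13 infected
Step 2: +13 new -> 26 infected
Step 3: +14 new -> 40 infected
Step 4: +13 new -> 53 infected
Step 5: +6 new -> 59 infected
Step 6: +1 new -> 60 infected
Step 7: +0 new -> 60 infected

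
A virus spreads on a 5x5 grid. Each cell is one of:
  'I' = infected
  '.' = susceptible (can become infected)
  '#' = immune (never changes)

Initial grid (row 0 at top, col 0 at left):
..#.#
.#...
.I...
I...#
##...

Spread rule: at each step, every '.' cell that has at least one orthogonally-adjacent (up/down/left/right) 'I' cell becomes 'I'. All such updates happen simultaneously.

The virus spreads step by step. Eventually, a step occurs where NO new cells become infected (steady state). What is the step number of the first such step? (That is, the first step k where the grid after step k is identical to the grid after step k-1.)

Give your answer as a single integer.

Answer: 6

Derivation:
Step 0 (initial): 2 infected
Step 1: +3 new -> 5 infected
Step 2: +4 new -> 9 infected
Step 3: +5 new -> 14 infected
Step 4: +4 new -> 18 infected
Step 5: +1 new -> 19 infected
Step 6: +0 new -> 19 infected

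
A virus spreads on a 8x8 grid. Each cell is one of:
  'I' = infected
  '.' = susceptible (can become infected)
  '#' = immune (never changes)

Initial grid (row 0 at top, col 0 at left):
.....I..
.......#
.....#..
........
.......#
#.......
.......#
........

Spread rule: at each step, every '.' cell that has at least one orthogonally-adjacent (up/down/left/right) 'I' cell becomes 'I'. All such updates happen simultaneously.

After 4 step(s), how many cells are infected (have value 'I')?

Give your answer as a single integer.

Answer: 18

Derivation:
Step 0 (initial): 1 infected
Step 1: +3 new -> 4 infected
Step 2: +4 new -> 8 infected
Step 3: +4 new -> 12 infected
Step 4: +6 new -> 18 infected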